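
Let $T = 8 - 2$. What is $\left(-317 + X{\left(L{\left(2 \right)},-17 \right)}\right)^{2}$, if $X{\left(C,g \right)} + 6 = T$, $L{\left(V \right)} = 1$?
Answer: $100489$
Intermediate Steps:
$T = 6$
$X{\left(C,g \right)} = 0$ ($X{\left(C,g \right)} = -6 + 6 = 0$)
$\left(-317 + X{\left(L{\left(2 \right)},-17 \right)}\right)^{2} = \left(-317 + 0\right)^{2} = \left(-317\right)^{2} = 100489$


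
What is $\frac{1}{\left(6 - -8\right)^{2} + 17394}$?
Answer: $\frac{1}{17590} \approx 5.685 \cdot 10^{-5}$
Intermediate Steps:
$\frac{1}{\left(6 - -8\right)^{2} + 17394} = \frac{1}{\left(6 + 8\right)^{2} + 17394} = \frac{1}{14^{2} + 17394} = \frac{1}{196 + 17394} = \frac{1}{17590}$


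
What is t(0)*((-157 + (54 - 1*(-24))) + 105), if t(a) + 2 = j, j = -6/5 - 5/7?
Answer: -3562/35 ≈ -101.77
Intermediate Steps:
j = -67/35 (j = -6*⅕ - 5*⅐ = -6/5 - 5/7 = -67/35 ≈ -1.9143)
t(a) = -137/35 (t(a) = -2 - 67/35 = -137/35)
t(0)*((-157 + (54 - 1*(-24))) + 105) = -137*((-157 + (54 - 1*(-24))) + 105)/35 = -137*((-157 + (54 + 24)) + 105)/35 = -137*((-157 + 78) + 105)/35 = -137*(-79 + 105)/35 = -137/35*26 = -3562/35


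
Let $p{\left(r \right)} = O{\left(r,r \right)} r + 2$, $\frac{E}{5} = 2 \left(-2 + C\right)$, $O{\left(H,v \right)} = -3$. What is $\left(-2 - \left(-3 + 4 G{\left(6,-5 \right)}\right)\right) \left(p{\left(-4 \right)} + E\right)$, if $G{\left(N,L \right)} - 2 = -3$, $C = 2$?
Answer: $70$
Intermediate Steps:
$G{\left(N,L \right)} = -1$ ($G{\left(N,L \right)} = 2 - 3 = -1$)
$E = 0$ ($E = 5 \cdot 2 \left(-2 + 2\right) = 5 \cdot 2 \cdot 0 = 5 \cdot 0 = 0$)
$p{\left(r \right)} = 2 - 3 r$ ($p{\left(r \right)} = - 3 r + 2 = 2 - 3 r$)
$\left(-2 - \left(-3 + 4 G{\left(6,-5 \right)}\right)\right) \left(p{\left(-4 \right)} + E\right) = \left(-2 + \left(\left(-4\right) \left(-1\right) + 3\right)\right) \left(\left(2 - -12\right) + 0\right) = \left(-2 + \left(4 + 3\right)\right) \left(\left(2 + 12\right) + 0\right) = \left(-2 + 7\right) \left(14 + 0\right) = 5 \cdot 14 = 70$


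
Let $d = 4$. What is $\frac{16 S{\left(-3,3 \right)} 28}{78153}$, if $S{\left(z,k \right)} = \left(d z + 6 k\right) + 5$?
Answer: $\frac{4928}{78153} \approx 0.063056$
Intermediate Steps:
$S{\left(z,k \right)} = 5 + 4 z + 6 k$ ($S{\left(z,k \right)} = \left(4 z + 6 k\right) + 5 = 5 + 4 z + 6 k$)
$\frac{16 S{\left(-3,3 \right)} 28}{78153} = \frac{16 \left(5 + 4 \left(-3\right) + 6 \cdot 3\right) 28}{78153} = 16 \left(5 - 12 + 18\right) 28 \cdot \frac{1}{78153} = 16 \cdot 11 \cdot 28 \cdot \frac{1}{78153} = 176 \cdot 28 \cdot \frac{1}{78153} = 4928 \cdot \frac{1}{78153} = \frac{4928}{78153}$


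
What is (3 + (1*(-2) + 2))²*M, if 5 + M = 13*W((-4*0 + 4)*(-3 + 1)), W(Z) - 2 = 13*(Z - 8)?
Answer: -24147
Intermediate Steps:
W(Z) = -102 + 13*Z (W(Z) = 2 + 13*(Z - 8) = 2 + 13*(-8 + Z) = 2 + (-104 + 13*Z) = -102 + 13*Z)
M = -2683 (M = -5 + 13*(-102 + 13*((-4*0 + 4)*(-3 + 1))) = -5 + 13*(-102 + 13*((0 + 4)*(-2))) = -5 + 13*(-102 + 13*(4*(-2))) = -5 + 13*(-102 + 13*(-8)) = -5 + 13*(-102 - 104) = -5 + 13*(-206) = -5 - 2678 = -2683)
(3 + (1*(-2) + 2))²*M = (3 + (1*(-2) + 2))²*(-2683) = (3 + (-2 + 2))²*(-2683) = (3 + 0)²*(-2683) = 3²*(-2683) = 9*(-2683) = -24147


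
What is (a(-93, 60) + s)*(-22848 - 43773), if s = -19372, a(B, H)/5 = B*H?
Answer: 3149307912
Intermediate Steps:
a(B, H) = 5*B*H (a(B, H) = 5*(B*H) = 5*B*H)
(a(-93, 60) + s)*(-22848 - 43773) = (5*(-93)*60 - 19372)*(-22848 - 43773) = (-27900 - 19372)*(-66621) = -47272*(-66621) = 3149307912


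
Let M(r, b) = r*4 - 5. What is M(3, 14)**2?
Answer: 49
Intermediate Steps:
M(r, b) = -5 + 4*r (M(r, b) = 4*r - 5 = -5 + 4*r)
M(3, 14)**2 = (-5 + 4*3)**2 = (-5 + 12)**2 = 7**2 = 49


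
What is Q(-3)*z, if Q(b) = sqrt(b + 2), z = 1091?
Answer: 1091*I ≈ 1091.0*I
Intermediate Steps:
Q(b) = sqrt(2 + b)
Q(-3)*z = sqrt(2 - 3)*1091 = sqrt(-1)*1091 = I*1091 = 1091*I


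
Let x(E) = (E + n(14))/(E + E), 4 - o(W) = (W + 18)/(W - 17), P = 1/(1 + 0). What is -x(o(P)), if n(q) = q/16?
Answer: -97/166 ≈ -0.58434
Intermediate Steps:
n(q) = q/16 (n(q) = q*(1/16) = q/16)
P = 1 (P = 1/1 = 1)
o(W) = 4 - (18 + W)/(-17 + W) (o(W) = 4 - (W + 18)/(W - 17) = 4 - (18 + W)/(-17 + W))
x(E) = (7/8 + E)/(2*E) (x(E) = (E + (1/16)*14)/(E + E) = (E + 7/8)/((2*E)) = (7/8 + E)*(1/(2*E)) = (7/8 + E)/(2*E))
-x(o(P)) = -(7 + 8*((-86 + 3*1)/(-17 + 1)))/(16*((-86 + 3*1)/(-17 + 1))) = -(7 + 8*((-86 + 3)/(-16)))/(16*((-86 + 3)/(-16))) = -(7 + 8*(-1/16*(-83)))/(16*((-1/16*(-83)))) = -(7 + 8*(83/16))/(16*83/16) = -16*(7 + 83/2)/(16*83) = -16*97/(16*83*2) = -1*97/166 = -97/166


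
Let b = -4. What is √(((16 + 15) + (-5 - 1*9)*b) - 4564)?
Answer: 11*I*√37 ≈ 66.91*I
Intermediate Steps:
√(((16 + 15) + (-5 - 1*9)*b) - 4564) = √(((16 + 15) + (-5 - 1*9)*(-4)) - 4564) = √((31 + (-5 - 9)*(-4)) - 4564) = √((31 - 14*(-4)) - 4564) = √((31 + 56) - 4564) = √(87 - 4564) = √(-4477) = 11*I*√37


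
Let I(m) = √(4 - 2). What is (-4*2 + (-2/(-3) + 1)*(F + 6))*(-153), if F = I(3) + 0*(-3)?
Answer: -306 - 255*√2 ≈ -666.62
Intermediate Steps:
I(m) = √2
F = √2 (F = √2 + 0*(-3) = √2 + 0 = √2 ≈ 1.4142)
(-4*2 + (-2/(-3) + 1)*(F + 6))*(-153) = (-4*2 + (-2/(-3) + 1)*(√2 + 6))*(-153) = (-8 + (-2*(-⅓) + 1)*(6 + √2))*(-153) = (-8 + (⅔ + 1)*(6 + √2))*(-153) = (-8 + 5*(6 + √2)/3)*(-153) = (-8 + (10 + 5*√2/3))*(-153) = (2 + 5*√2/3)*(-153) = -306 - 255*√2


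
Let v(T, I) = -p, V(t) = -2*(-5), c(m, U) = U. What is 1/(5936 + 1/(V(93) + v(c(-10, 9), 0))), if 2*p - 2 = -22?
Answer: 20/118721 ≈ 0.00016846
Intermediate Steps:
p = -10 (p = 1 + (½)*(-22) = 1 - 11 = -10)
V(t) = 10
v(T, I) = 10 (v(T, I) = -1*(-10) = 10)
1/(5936 + 1/(V(93) + v(c(-10, 9), 0))) = 1/(5936 + 1/(10 + 10)) = 1/(5936 + 1/20) = 1/(118721/20) = 20/118721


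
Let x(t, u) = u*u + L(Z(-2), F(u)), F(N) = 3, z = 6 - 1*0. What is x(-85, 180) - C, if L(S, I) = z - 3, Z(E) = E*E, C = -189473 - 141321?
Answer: 363197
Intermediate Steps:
z = 6 (z = 6 + 0 = 6)
C = -330794
Z(E) = E**2
L(S, I) = 3 (L(S, I) = 6 - 3 = 3)
x(t, u) = 3 + u**2 (x(t, u) = u*u + 3 = u**2 + 3 = 3 + u**2)
x(-85, 180) - C = (3 + 180**2) - 1*(-330794) = (3 + 32400) + 330794 = 32403 + 330794 = 363197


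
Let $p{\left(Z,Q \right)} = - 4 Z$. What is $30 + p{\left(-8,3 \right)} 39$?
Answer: $1278$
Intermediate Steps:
$30 + p{\left(-8,3 \right)} 39 = 30 + \left(-4\right) \left(-8\right) 39 = 30 + 32 \cdot 39 = 30 + 1248 = 1278$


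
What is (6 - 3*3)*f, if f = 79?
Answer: -237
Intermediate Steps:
(6 - 3*3)*f = (6 - 3*3)*79 = (6 - 9)*79 = -3*79 = -237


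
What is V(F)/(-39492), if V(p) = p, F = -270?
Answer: 15/2194 ≈ 0.0068368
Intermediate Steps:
V(F)/(-39492) = -270/(-39492) = -270*(-1/39492) = 15/2194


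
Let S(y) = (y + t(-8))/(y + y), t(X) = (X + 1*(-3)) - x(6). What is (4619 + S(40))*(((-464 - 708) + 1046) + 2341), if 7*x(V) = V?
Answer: 1145968791/112 ≈ 1.0232e+7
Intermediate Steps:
x(V) = V/7
t(X) = -27/7 + X (t(X) = (X + 1*(-3)) - 6/7 = (X - 3) - 1*6/7 = (-3 + X) - 6/7 = -27/7 + X)
S(y) = (-83/7 + y)/(2*y) (S(y) = (y + (-27/7 - 8))/(y + y) = (y - 83/7)/((2*y)) = (-83/7 + y)*(1/(2*y)) = (-83/7 + y)/(2*y))
(4619 + S(40))*(((-464 - 708) + 1046) + 2341) = (4619 + (1/14)*(-83 + 7*40)/40)*(((-464 - 708) + 1046) + 2341) = (4619 + (1/14)*(1/40)*(-83 + 280))*((-1172 + 1046) + 2341) = (4619 + (1/14)*(1/40)*197)*(-126 + 2341) = (4619 + 197/560)*2215 = (2586837/560)*2215 = 1145968791/112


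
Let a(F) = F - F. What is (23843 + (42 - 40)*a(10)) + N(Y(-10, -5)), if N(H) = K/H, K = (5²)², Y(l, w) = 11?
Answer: 262898/11 ≈ 23900.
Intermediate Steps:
a(F) = 0
K = 625 (K = 25² = 625)
N(H) = 625/H
(23843 + (42 - 40)*a(10)) + N(Y(-10, -5)) = (23843 + (42 - 40)*0) + 625/11 = (23843 + 2*0) + 625*(1/11) = (23843 + 0) + 625/11 = 23843 + 625/11 = 262898/11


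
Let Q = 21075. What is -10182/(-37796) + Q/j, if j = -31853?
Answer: -236111727/601957994 ≈ -0.39224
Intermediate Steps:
-10182/(-37796) + Q/j = -10182/(-37796) + 21075/(-31853) = -10182*(-1/37796) + 21075*(-1/31853) = 5091/18898 - 21075/31853 = -236111727/601957994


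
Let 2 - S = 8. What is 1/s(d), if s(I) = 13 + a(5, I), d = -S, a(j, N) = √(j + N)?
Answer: 13/158 - √11/158 ≈ 0.061287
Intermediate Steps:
S = -6 (S = 2 - 1*8 = 2 - 8 = -6)
a(j, N) = √(N + j)
d = 6 (d = -1*(-6) = 6)
s(I) = 13 + √(5 + I) (s(I) = 13 + √(I + 5) = 13 + √(5 + I))
1/s(d) = 1/(13 + √(5 + 6)) = 1/(13 + √11)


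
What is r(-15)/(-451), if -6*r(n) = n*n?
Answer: 75/902 ≈ 0.083149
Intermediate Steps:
r(n) = -n²/6 (r(n) = -n*n/6 = -n²/6)
r(-15)/(-451) = -⅙*(-15)²/(-451) = -⅙*225*(-1/451) = -75/2*(-1/451) = 75/902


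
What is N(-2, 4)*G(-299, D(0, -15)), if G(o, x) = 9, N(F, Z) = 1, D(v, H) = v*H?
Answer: 9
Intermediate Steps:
D(v, H) = H*v
N(-2, 4)*G(-299, D(0, -15)) = 1*9 = 9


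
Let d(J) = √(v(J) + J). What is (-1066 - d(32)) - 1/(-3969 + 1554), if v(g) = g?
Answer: -2593709/2415 ≈ -1074.0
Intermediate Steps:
d(J) = √2*√J (d(J) = √(J + J) = √(2*J) = √2*√J)
(-1066 - d(32)) - 1/(-3969 + 1554) = (-1066 - √2*√32) - 1/(-3969 + 1554) = (-1066 - √2*4*√2) - 1/(-2415) = (-1066 - 1*8) - 1*(-1/2415) = (-1066 - 8) + 1/2415 = -1074 + 1/2415 = -2593709/2415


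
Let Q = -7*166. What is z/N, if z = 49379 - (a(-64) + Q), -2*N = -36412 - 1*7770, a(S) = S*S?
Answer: 46445/22091 ≈ 2.1024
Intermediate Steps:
Q = -1162
a(S) = S²
N = 22091 (N = -(-36412 - 1*7770)/2 = -(-36412 - 7770)/2 = -½*(-44182) = 22091)
z = 46445 (z = 49379 - ((-64)² - 1162) = 49379 - (4096 - 1162) = 49379 - 1*2934 = 49379 - 2934 = 46445)
z/N = 46445/22091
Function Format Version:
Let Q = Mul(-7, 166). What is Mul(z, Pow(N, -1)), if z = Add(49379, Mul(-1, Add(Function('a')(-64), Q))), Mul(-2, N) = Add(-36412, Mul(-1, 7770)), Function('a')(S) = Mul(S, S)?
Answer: Rational(46445, 22091) ≈ 2.1024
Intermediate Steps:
Q = -1162
Function('a')(S) = Pow(S, 2)
N = 22091 (N = Mul(Rational(-1, 2), Add(-36412, Mul(-1, 7770))) = Mul(Rational(-1, 2), Add(-36412, -7770)) = Mul(Rational(-1, 2), -44182) = 22091)
z = 46445 (z = Add(49379, Mul(-1, Add(Pow(-64, 2), -1162))) = Add(49379, Mul(-1, Add(4096, -1162))) = Add(49379, Mul(-1, 2934)) = Add(49379, -2934) = 46445)
Mul(z, Pow(N, -1)) = Mul(46445, Pow(22091, -1)) = Mul(46445, Rational(1, 22091)) = Rational(46445, 22091)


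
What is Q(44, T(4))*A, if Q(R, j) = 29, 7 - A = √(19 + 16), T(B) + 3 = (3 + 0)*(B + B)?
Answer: 203 - 29*√35 ≈ 31.434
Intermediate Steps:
T(B) = -3 + 6*B (T(B) = -3 + (3 + 0)*(B + B) = -3 + 3*(2*B) = -3 + 6*B)
A = 7 - √35 (A = 7 - √(19 + 16) = 7 - √35 ≈ 1.0839)
Q(44, T(4))*A = 29*(7 - √35) = 203 - 29*√35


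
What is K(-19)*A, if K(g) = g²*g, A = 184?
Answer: -1262056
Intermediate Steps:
K(g) = g³
K(-19)*A = (-19)³*184 = -6859*184 = -1262056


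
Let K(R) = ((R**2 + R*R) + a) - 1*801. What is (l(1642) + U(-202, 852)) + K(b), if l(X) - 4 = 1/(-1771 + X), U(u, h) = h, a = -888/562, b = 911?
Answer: 60169548796/36249 ≈ 1.6599e+6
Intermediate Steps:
a = -444/281 (a = -888*1/562 = -444/281 ≈ -1.5801)
l(X) = 4 + 1/(-1771 + X)
K(R) = -225525/281 + 2*R**2 (K(R) = ((R**2 + R*R) - 444/281) - 1*801 = ((R**2 + R**2) - 444/281) - 801 = (2*R**2 - 444/281) - 801 = (-444/281 + 2*R**2) - 801 = -225525/281 + 2*R**2)
(l(1642) + U(-202, 852)) + K(b) = ((-7083 + 4*1642)/(-1771 + 1642) + 852) + (-225525/281 + 2*911**2) = ((-7083 + 6568)/(-129) + 852) + (-225525/281 + 2*829921) = (-1/129*(-515) + 852) + (-225525/281 + 1659842) = (515/129 + 852) + 466190077/281 = 110423/129 + 466190077/281 = 60169548796/36249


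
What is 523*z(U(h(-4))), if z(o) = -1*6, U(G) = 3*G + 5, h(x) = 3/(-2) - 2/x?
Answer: -3138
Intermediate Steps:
h(x) = -3/2 - 2/x (h(x) = 3*(-1/2) - 2/x = -3/2 - 2/x)
U(G) = 5 + 3*G
z(o) = -6
523*z(U(h(-4))) = 523*(-6) = -3138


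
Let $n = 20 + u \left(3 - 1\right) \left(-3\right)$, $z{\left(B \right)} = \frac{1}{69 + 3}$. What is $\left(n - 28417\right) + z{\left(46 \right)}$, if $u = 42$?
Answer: $- \frac{2062727}{72} \approx -28649.0$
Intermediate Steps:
$z{\left(B \right)} = \frac{1}{72}$
$n = -232$ ($n = 20 + 42 \left(3 - 1\right) \left(-3\right) = 20 + 42 \cdot 2 \left(-3\right) = 20 + 42 \left(-6\right) = 20 - 252 = -232$)
$\left(n - 28417\right) + z{\left(46 \right)} = \left(-232 - 28417\right) + \frac{1}{72} = -28649 + \frac{1}{72} = - \frac{2062727}{72}$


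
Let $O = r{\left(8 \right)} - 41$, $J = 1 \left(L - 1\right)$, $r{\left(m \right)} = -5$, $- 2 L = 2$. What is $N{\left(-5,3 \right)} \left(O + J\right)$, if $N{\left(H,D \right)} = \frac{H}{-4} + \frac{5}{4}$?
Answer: $-120$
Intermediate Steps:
$L = -1$ ($L = \left(- \frac{1}{2}\right) 2 = -1$)
$N{\left(H,D \right)} = \frac{5}{4} - \frac{H}{4}$ ($N{\left(H,D \right)} = H \left(- \frac{1}{4}\right) + 5 \cdot \frac{1}{4} = - \frac{H}{4} + \frac{5}{4} = \frac{5}{4} - \frac{H}{4}$)
$J = -2$ ($J = 1 \left(-1 - 1\right) = 1 \left(-2\right) = -2$)
$O = -46$ ($O = -5 - 41 = -46$)
$N{\left(-5,3 \right)} \left(O + J\right) = \left(\frac{5}{4} - - \frac{5}{4}\right) \left(-46 - 2\right) = \left(\frac{5}{4} + \frac{5}{4}\right) \left(-48\right) = \frac{5}{2} \left(-48\right) = -120$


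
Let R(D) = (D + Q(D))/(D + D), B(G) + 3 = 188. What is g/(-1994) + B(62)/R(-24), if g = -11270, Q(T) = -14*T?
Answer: -295635/12961 ≈ -22.810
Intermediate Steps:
B(G) = 185 (B(G) = -3 + 188 = 185)
R(D) = -13/2 (R(D) = (D - 14*D)/(D + D) = (-13*D)/((2*D)) = (-13*D)*(1/(2*D)) = -13/2)
g/(-1994) + B(62)/R(-24) = -11270/(-1994) + 185/(-13/2) = -11270*(-1/1994) + 185*(-2/13) = 5635/997 - 370/13 = -295635/12961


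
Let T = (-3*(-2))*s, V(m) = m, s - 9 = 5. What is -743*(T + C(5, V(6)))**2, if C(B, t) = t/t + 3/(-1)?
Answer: -4995932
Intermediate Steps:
s = 14 (s = 9 + 5 = 14)
C(B, t) = -2 (C(B, t) = 1 + 3*(-1) = 1 - 3 = -2)
T = 84 (T = -3*(-2)*14 = 6*14 = 84)
-743*(T + C(5, V(6)))**2 = -743*(84 - 2)**2 = -743*82**2 = -743*6724 = -4995932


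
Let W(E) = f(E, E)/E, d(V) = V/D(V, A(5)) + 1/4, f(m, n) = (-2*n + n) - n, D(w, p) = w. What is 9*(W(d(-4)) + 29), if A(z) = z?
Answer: 243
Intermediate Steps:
f(m, n) = -2*n (f(m, n) = -n - n = -2*n)
d(V) = 5/4 (d(V) = V/V + 1/4 = 1 + 1*(¼) = 1 + ¼ = 5/4)
W(E) = -2 (W(E) = (-2*E)/E = -2)
9*(W(d(-4)) + 29) = 9*(-2 + 29) = 9*27 = 243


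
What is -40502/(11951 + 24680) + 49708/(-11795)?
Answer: -328367834/61723235 ≈ -5.3200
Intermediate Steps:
-40502/(11951 + 24680) + 49708/(-11795) = -40502/36631 + 49708*(-1/11795) = -40502*1/36631 - 49708/11795 = -5786/5233 - 49708/11795 = -328367834/61723235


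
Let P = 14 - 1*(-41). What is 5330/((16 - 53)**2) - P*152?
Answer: -11439510/1369 ≈ -8356.1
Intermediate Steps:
P = 55 (P = 14 + 41 = 55)
5330/((16 - 53)**2) - P*152 = 5330/((16 - 53)**2) - 55*152 = 5330/((-37)**2) - 1*8360 = 5330/1369 - 8360 = -11439510/1369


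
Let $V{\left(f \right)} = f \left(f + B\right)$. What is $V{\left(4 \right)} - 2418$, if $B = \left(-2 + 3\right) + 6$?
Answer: $-2374$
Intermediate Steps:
$B = 7$ ($B = 1 + 6 = 7$)
$V{\left(f \right)} = f \left(7 + f\right)$ ($V{\left(f \right)} = f \left(f + 7\right) = f \left(7 + f\right)$)
$V{\left(4 \right)} - 2418 = 4 \left(7 + 4\right) - 2418 = 4 \cdot 11 - 2418 = 44 - 2418 = -2374$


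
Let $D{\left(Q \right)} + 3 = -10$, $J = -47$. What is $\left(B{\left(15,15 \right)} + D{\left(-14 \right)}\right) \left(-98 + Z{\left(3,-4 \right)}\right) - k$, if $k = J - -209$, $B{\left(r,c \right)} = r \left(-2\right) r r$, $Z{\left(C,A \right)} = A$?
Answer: $689664$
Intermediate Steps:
$D{\left(Q \right)} = -13$ ($D{\left(Q \right)} = -3 - 10 = -13$)
$B{\left(r,c \right)} = - 2 r^{3}$ ($B{\left(r,c \right)} = - 2 r r r = - 2 r^{2} r = - 2 r^{3}$)
$k = 162$ ($k = -47 - -209 = -47 + 209 = 162$)
$\left(B{\left(15,15 \right)} + D{\left(-14 \right)}\right) \left(-98 + Z{\left(3,-4 \right)}\right) - k = \left(- 2 \cdot 15^{3} - 13\right) \left(-98 - 4\right) - 162 = \left(\left(-2\right) 3375 - 13\right) \left(-102\right) - 162 = \left(-6750 - 13\right) \left(-102\right) - 162 = \left(-6763\right) \left(-102\right) - 162 = 689826 - 162 = 689664$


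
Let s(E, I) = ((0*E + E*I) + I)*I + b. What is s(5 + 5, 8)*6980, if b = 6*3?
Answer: 5039560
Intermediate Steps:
b = 18
s(E, I) = 18 + I*(I + E*I) (s(E, I) = ((0*E + E*I) + I)*I + 18 = ((0 + E*I) + I)*I + 18 = (E*I + I)*I + 18 = (I + E*I)*I + 18 = I*(I + E*I) + 18 = 18 + I*(I + E*I))
s(5 + 5, 8)*6980 = (18 + 8² + (5 + 5)*8²)*6980 = (18 + 64 + 10*64)*6980 = (18 + 64 + 640)*6980 = 722*6980 = 5039560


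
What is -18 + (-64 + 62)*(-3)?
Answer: -12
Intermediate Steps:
-18 + (-64 + 62)*(-3) = -18 - 2*(-3) = -18 + 6 = -12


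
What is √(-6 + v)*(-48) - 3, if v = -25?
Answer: -3 - 48*I*√31 ≈ -3.0 - 267.25*I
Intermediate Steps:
√(-6 + v)*(-48) - 3 = √(-6 - 25)*(-48) - 3 = √(-31)*(-48) - 3 = (I*√31)*(-48) - 3 = -48*I*√31 - 3 = -3 - 48*I*√31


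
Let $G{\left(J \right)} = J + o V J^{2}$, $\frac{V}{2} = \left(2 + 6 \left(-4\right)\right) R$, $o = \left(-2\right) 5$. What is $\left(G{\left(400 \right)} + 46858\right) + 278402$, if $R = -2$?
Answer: $-140474340$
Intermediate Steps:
$o = -10$
$V = 88$ ($V = 2 \left(2 + 6 \left(-4\right)\right) \left(-2\right) = 2 \left(2 - 24\right) \left(-2\right) = 2 \left(\left(-22\right) \left(-2\right)\right) = 2 \cdot 44 = 88$)
$G{\left(J \right)} = J - 880 J^{2}$ ($G{\left(J \right)} = J - 10 \cdot 88 J^{2} = J - 880 J^{2}$)
$\left(G{\left(400 \right)} + 46858\right) + 278402 = \left(400 \left(1 - 352000\right) + 46858\right) + 278402 = \left(400 \left(-351999\right) + 46858\right) + 278402 = \left(-140799600 + 46858\right) + 278402 = -140752742 + 278402 = -140474340$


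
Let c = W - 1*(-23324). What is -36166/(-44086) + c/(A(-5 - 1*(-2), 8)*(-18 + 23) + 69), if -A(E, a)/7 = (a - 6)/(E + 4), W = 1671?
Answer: -550946702/22043 ≈ -24994.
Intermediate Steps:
A(E, a) = -7*(-6 + a)/(4 + E) (A(E, a) = -7*(a - 6)/(E + 4) = -7*(-6 + a)/(4 + E))
c = 24995 (c = 1671 - 1*(-23324) = 1671 + 23324 = 24995)
-36166/(-44086) + c/(A(-5 - 1*(-2), 8)*(-18 + 23) + 69) = -36166/(-44086) + 24995/((7*(6 - 1*8)/(4 + (-5 - 1*(-2))))*(-18 + 23) + 69) = -36166*(-1/44086) + 24995/((7*(6 - 8)/(4 + (-5 + 2)))*5 + 69) = 18083/22043 + 24995/((7*(-2)/(4 - 3))*5 + 69) = 18083/22043 + 24995/((7*(-2)/1)*5 + 69) = 18083/22043 + 24995/((7*1*(-2))*5 + 69) = 18083/22043 + 24995/(-14*5 + 69) = 18083/22043 + 24995/(-70 + 69) = 18083/22043 + 24995/(-1) = 18083/22043 + 24995*(-1) = 18083/22043 - 24995 = -550946702/22043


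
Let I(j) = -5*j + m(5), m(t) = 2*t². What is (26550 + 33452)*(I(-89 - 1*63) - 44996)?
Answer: -2651248372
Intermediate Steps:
I(j) = 50 - 5*j (I(j) = -5*j + 2*5² = -5*j + 2*25 = -5*j + 50 = 50 - 5*j)
(26550 + 33452)*(I(-89 - 1*63) - 44996) = (26550 + 33452)*((50 - 5*(-89 - 1*63)) - 44996) = 60002*((50 - 5*(-89 - 63)) - 44996) = 60002*((50 - 5*(-152)) - 44996) = 60002*((50 + 760) - 44996) = 60002*(810 - 44996) = 60002*(-44186) = -2651248372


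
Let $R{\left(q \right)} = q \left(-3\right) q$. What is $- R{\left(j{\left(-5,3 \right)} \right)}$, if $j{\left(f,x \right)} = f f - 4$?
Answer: $1323$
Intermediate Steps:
$j{\left(f,x \right)} = -4 + f^{2}$ ($j{\left(f,x \right)} = f^{2} - 4 = -4 + f^{2}$)
$R{\left(q \right)} = - 3 q^{2}$ ($R{\left(q \right)} = - 3 q q = - 3 q^{2}$)
$- R{\left(j{\left(-5,3 \right)} \right)} = - \left(-3\right) \left(-4 + \left(-5\right)^{2}\right)^{2} = - \left(-3\right) \left(-4 + 25\right)^{2} = - \left(-3\right) 21^{2} = - \left(-3\right) 441 = \left(-1\right) \left(-1323\right) = 1323$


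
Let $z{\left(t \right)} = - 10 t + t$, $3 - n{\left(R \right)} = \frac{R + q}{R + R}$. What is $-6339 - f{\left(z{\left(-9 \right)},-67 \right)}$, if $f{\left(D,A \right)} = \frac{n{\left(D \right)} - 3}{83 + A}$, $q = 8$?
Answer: $- \frac{16430599}{2592} \approx -6339.0$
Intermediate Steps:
$n{\left(R \right)} = 3 - \frac{8 + R}{2 R}$ ($n{\left(R \right)} = 3 - \frac{R + 8}{R + R} = 3 - \frac{8 + R}{2 R}$)
$z{\left(t \right)} = - 9 t$
$f{\left(D,A \right)} = \frac{- \frac{1}{2} - \frac{4}{D}}{83 + A}$ ($f{\left(D,A \right)} = \frac{\left(\frac{5}{2} - \frac{4}{D}\right) - 3}{83 + A} = \frac{- \frac{1}{2} - \frac{4}{D}}{83 + A}$)
$-6339 - f{\left(z{\left(-9 \right)},-67 \right)} = -6339 - \frac{-8 - \left(-9\right) \left(-9\right)}{2 \left(\left(-9\right) \left(-9\right)\right) \left(83 - 67\right)} = -6339 - \frac{-8 - 81}{2 \cdot 81 \cdot 16} = -6339 - \frac{1}{2} \cdot \frac{1}{81} \cdot \frac{1}{16} \left(-8 - 81\right) = -6339 - \frac{1}{2} \cdot \frac{1}{81} \cdot \frac{1}{16} \left(-89\right) = -6339 - - \frac{89}{2592} = -6339 + \frac{89}{2592} = - \frac{16430599}{2592}$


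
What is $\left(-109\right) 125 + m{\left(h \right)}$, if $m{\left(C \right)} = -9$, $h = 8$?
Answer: $-13634$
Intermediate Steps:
$\left(-109\right) 125 + m{\left(h \right)} = \left(-109\right) 125 - 9 = -13625 - 9 = -13634$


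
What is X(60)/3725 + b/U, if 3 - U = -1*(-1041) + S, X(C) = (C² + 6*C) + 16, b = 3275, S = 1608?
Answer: -1678879/9856350 ≈ -0.17033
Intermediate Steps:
X(C) = 16 + C² + 6*C
U = -2646 (U = 3 - (-1*(-1041) + 1608) = 3 - (1041 + 1608) = 3 - 1*2649 = 3 - 2649 = -2646)
X(60)/3725 + b/U = (16 + 60² + 6*60)/3725 + 3275/(-2646) = (16 + 3600 + 360)*(1/3725) + 3275*(-1/2646) = 3976*(1/3725) - 3275/2646 = 3976/3725 - 3275/2646 = -1678879/9856350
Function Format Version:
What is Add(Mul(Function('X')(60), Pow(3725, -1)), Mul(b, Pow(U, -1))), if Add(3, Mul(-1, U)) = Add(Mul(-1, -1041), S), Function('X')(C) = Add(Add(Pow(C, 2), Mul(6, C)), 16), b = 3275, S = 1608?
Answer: Rational(-1678879, 9856350) ≈ -0.17033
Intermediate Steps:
Function('X')(C) = Add(16, Pow(C, 2), Mul(6, C))
U = -2646 (U = Add(3, Mul(-1, Add(Mul(-1, -1041), 1608))) = Add(3, Mul(-1, Add(1041, 1608))) = Add(3, Mul(-1, 2649)) = Add(3, -2649) = -2646)
Add(Mul(Function('X')(60), Pow(3725, -1)), Mul(b, Pow(U, -1))) = Add(Mul(Add(16, Pow(60, 2), Mul(6, 60)), Pow(3725, -1)), Mul(3275, Pow(-2646, -1))) = Add(Mul(Add(16, 3600, 360), Rational(1, 3725)), Mul(3275, Rational(-1, 2646))) = Add(Mul(3976, Rational(1, 3725)), Rational(-3275, 2646)) = Add(Rational(3976, 3725), Rational(-3275, 2646)) = Rational(-1678879, 9856350)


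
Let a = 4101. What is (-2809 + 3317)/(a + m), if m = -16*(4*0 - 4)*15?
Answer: 508/5061 ≈ 0.10038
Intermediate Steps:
m = 960 (m = -16*(0 - 4)*15 = -16*(-4)*15 = 64*15 = 960)
(-2809 + 3317)/(a + m) = (-2809 + 3317)/(4101 + 960) = 508/5061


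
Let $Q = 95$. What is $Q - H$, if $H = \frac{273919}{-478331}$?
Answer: $\frac{45715364}{478331} \approx 95.573$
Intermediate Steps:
$H = - \frac{273919}{478331}$ ($H = 273919 \left(- \frac{1}{478331}\right) = - \frac{273919}{478331} \approx -0.57266$)
$Q - H = 95 - - \frac{273919}{478331} = 95 + \frac{273919}{478331} = \frac{45715364}{478331}$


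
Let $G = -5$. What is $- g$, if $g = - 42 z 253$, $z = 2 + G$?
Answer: $-31878$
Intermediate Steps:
$z = -3$ ($z = 2 - 5 = -3$)
$g = 31878$ ($g = - 42 \left(\left(-3\right) 253\right) = \left(-42\right) \left(-759\right) = 31878$)
$- g = \left(-1\right) 31878 = -31878$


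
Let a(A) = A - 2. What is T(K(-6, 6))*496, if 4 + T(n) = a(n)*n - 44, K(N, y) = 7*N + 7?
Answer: 618512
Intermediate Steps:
K(N, y) = 7 + 7*N
a(A) = -2 + A
T(n) = -48 + n*(-2 + n) (T(n) = -4 + ((-2 + n)*n - 44) = -4 + (n*(-2 + n) - 44) = -4 + (-44 + n*(-2 + n)) = -48 + n*(-2 + n))
T(K(-6, 6))*496 = (-48 + (7 + 7*(-6))*(-2 + (7 + 7*(-6))))*496 = (-48 + (7 - 42)*(-2 + (7 - 42)))*496 = (-48 - 35*(-2 - 35))*496 = (-48 - 35*(-37))*496 = (-48 + 1295)*496 = 1247*496 = 618512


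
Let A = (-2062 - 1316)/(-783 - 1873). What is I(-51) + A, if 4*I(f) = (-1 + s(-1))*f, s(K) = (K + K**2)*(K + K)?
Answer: 18621/1328 ≈ 14.022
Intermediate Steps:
A = 1689/1328 (A = -3378/(-2656) = -3378*(-1/2656) = 1689/1328 ≈ 1.2718)
s(K) = 2*K*(K + K**2) (s(K) = (K + K**2)*(2*K) = 2*K*(K + K**2))
I(f) = -f/4 (I(f) = ((-1 + 2*(-1)**2*(1 - 1))*f)/4 = ((-1 + 2*1*0)*f)/4 = ((-1 + 0)*f)/4 = (-f)/4 = -f/4)
I(-51) + A = -1/4*(-51) + 1689/1328 = 51/4 + 1689/1328 = 18621/1328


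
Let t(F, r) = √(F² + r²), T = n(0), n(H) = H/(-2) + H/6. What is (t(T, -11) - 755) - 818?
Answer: -1562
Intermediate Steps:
n(H) = -H/3 (n(H) = H*(-½) + H*(⅙) = -H/2 + H/6 = -H/3)
T = 0 (T = -⅓*0 = 0)
(t(T, -11) - 755) - 818 = (√(0² + (-11)²) - 755) - 818 = (√(0 + 121) - 755) - 818 = (√121 - 755) - 818 = (11 - 755) - 818 = -744 - 818 = -1562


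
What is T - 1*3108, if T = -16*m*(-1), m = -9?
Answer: -3252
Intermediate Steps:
T = -144 (T = -16*(-9)*(-1) = 144*(-1) = -144)
T - 1*3108 = -144 - 1*3108 = -144 - 3108 = -3252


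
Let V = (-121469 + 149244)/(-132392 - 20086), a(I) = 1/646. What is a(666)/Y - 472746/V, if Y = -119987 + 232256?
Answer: 5227901809268918887/2014403372850 ≈ 2.5953e+6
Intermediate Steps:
a(I) = 1/646
V = -27775/152478 (V = 27775/(-152478) = 27775*(-1/152478) = -27775/152478 ≈ -0.18216)
Y = 112269
a(666)/Y - 472746/V = (1/646)/112269 - 472746/(-27775/152478) = (1/646)*(1/112269) - 472746*(-152478/27775) = 1/72525774 + 72083364588/27775 = 5227901809268918887/2014403372850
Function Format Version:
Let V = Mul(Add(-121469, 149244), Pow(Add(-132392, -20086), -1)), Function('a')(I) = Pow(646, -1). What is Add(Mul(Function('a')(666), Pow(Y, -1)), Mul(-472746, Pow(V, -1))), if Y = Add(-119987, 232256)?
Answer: Rational(5227901809268918887, 2014403372850) ≈ 2.5953e+6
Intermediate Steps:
Function('a')(I) = Rational(1, 646)
V = Rational(-27775, 152478) (V = Mul(27775, Pow(-152478, -1)) = Mul(27775, Rational(-1, 152478)) = Rational(-27775, 152478) ≈ -0.18216)
Y = 112269
Add(Mul(Function('a')(666), Pow(Y, -1)), Mul(-472746, Pow(V, -1))) = Add(Mul(Rational(1, 646), Pow(112269, -1)), Mul(-472746, Pow(Rational(-27775, 152478), -1))) = Add(Mul(Rational(1, 646), Rational(1, 112269)), Mul(-472746, Rational(-152478, 27775))) = Add(Rational(1, 72525774), Rational(72083364588, 27775)) = Rational(5227901809268918887, 2014403372850)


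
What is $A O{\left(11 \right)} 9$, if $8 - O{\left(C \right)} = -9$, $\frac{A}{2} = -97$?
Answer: $-29682$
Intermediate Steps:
$A = -194$ ($A = 2 \left(-97\right) = -194$)
$O{\left(C \right)} = 17$ ($O{\left(C \right)} = 8 - -9 = 8 + 9 = 17$)
$A O{\left(11 \right)} 9 = \left(-194\right) 17 \cdot 9 = \left(-3298\right) 9 = -29682$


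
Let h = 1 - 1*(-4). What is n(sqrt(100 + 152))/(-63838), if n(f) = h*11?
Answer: -55/63838 ≈ -0.00086156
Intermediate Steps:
h = 5 (h = 1 + 4 = 5)
n(f) = 55 (n(f) = 5*11 = 55)
n(sqrt(100 + 152))/(-63838) = 55/(-63838) = 55*(-1/63838) = -55/63838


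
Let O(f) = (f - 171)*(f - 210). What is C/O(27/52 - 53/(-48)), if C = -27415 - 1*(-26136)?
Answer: -498011904/13742683657 ≈ -0.036238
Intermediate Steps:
C = -1279 (C = -27415 + 26136 = -1279)
O(f) = (-210 + f)*(-171 + f) (O(f) = (-171 + f)*(-210 + f) = (-210 + f)*(-171 + f))
C/O(27/52 - 53/(-48)) = -1279/(35910 + (27/52 - 53/(-48))² - 381*(27/52 - 53/(-48))) = -1279/(35910 + (27*(1/52) - 53*(-1/48))² - 381*(27*(1/52) - 53*(-1/48))) = -1279/(35910 + (27/52 + 53/48)² - 381*(27/52 + 53/48)) = -1279/(35910 + (1013/624)² - 381*1013/624) = -1279/(35910 + 1026169/389376 - 128651/208) = -1279/13742683657/389376 = -1279*389376/13742683657 = -498011904/13742683657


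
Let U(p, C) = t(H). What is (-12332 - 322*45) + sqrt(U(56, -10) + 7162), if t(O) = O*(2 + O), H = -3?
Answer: -26822 + sqrt(7165) ≈ -26737.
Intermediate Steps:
U(p, C) = 3 (U(p, C) = -3*(2 - 3) = -3*(-1) = 3)
(-12332 - 322*45) + sqrt(U(56, -10) + 7162) = (-12332 - 322*45) + sqrt(3 + 7162) = (-12332 - 14490) + sqrt(7165) = -26822 + sqrt(7165)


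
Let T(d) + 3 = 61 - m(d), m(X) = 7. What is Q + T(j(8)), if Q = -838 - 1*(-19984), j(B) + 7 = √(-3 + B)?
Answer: 19197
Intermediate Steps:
j(B) = -7 + √(-3 + B)
T(d) = 51 (T(d) = -3 + (61 - 1*7) = -3 + (61 - 7) = -3 + 54 = 51)
Q = 19146 (Q = -838 + 19984 = 19146)
Q + T(j(8)) = 19146 + 51 = 19197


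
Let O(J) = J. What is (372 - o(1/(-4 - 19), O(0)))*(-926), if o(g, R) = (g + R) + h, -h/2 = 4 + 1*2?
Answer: -8179358/23 ≈ -3.5562e+5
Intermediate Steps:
h = -12 (h = -2*(4 + 1*2) = -2*(4 + 2) = -2*6 = -12)
o(g, R) = -12 + R + g (o(g, R) = (g + R) - 12 = (R + g) - 12 = -12 + R + g)
(372 - o(1/(-4 - 19), O(0)))*(-926) = (372 - (-12 + 0 + 1/(-4 - 19)))*(-926) = (372 - (-12 + 0 + 1/(-23)))*(-926) = (372 - (-12 + 0 - 1/23))*(-926) = (372 - 1*(-277/23))*(-926) = (372 + 277/23)*(-926) = (8833/23)*(-926) = -8179358/23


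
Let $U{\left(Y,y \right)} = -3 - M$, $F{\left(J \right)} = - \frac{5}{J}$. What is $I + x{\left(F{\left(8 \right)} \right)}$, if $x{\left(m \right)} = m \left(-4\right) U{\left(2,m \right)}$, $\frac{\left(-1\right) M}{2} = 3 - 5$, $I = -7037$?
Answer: $- \frac{14109}{2} \approx -7054.5$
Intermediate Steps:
$M = 4$ ($M = - 2 \left(3 - 5\right) = \left(-2\right) \left(-2\right) = 4$)
$U{\left(Y,y \right)} = -7$ ($U{\left(Y,y \right)} = -3 - 4 = -7$)
$x{\left(m \right)} = 28 m$ ($x{\left(m \right)} = m \left(-4\right) \left(-7\right) = - 4 m \left(-7\right) = 28 m$)
$I + x{\left(F{\left(8 \right)} \right)} = -7037 + 28 \left(- \frac{5}{8}\right) = -7037 - \frac{35}{2} = - \frac{14109}{2}$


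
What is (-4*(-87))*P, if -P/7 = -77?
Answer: 187572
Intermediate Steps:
P = 539 (P = -7*(-77) = 539)
(-4*(-87))*P = -4*(-87)*539 = 348*539 = 187572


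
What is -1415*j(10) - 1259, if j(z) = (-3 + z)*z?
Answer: -100309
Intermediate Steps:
j(z) = z*(-3 + z)
-1415*j(10) - 1259 = -14150*(-3 + 10) - 1259 = -14150*7 - 1259 = -1415*70 - 1259 = -99050 - 1259 = -100309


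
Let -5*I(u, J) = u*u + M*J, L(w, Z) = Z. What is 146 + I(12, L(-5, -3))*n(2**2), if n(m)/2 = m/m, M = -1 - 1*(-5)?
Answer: 466/5 ≈ 93.200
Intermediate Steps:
M = 4 (M = -1 + 5 = 4)
I(u, J) = -4*J/5 - u**2/5 (I(u, J) = -(u*u + 4*J)/5 = -(u**2 + 4*J)/5 = -4*J/5 - u**2/5)
n(m) = 2 (n(m) = 2*(m/m) = 2*1 = 2)
146 + I(12, L(-5, -3))*n(2**2) = 146 + (-4/5*(-3) - 1/5*12**2)*2 = 146 + (12/5 - 1/5*144)*2 = 146 + (12/5 - 144/5)*2 = 146 - 132/5*2 = 146 - 264/5 = 466/5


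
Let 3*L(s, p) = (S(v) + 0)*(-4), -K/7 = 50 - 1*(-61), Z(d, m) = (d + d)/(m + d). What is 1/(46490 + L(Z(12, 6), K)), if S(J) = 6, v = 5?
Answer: 1/46482 ≈ 2.1514e-5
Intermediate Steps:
Z(d, m) = 2*d/(d + m) (Z(d, m) = (2*d)/(d + m) = 2*d/(d + m))
K = -777 (K = -7*(50 - 1*(-61)) = -7*(50 + 61) = -7*111 = -777)
L(s, p) = -8 (L(s, p) = ((6 + 0)*(-4))/3 = (6*(-4))/3 = (1/3)*(-24) = -8)
1/(46490 + L(Z(12, 6), K)) = 1/(46490 - 8) = 1/46482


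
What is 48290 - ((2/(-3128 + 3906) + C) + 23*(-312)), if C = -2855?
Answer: 22686868/389 ≈ 58321.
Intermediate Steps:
48290 - ((2/(-3128 + 3906) + C) + 23*(-312)) = 48290 - ((2/(-3128 + 3906) - 2855) + 23*(-312)) = 48290 - ((2/778 - 2855) - 7176) = 48290 - ((2*(1/778) - 2855) - 7176) = 48290 - ((1/389 - 2855) - 7176) = 48290 - (-1110594/389 - 7176) = 48290 - 1*(-3902058/389) = 48290 + 3902058/389 = 22686868/389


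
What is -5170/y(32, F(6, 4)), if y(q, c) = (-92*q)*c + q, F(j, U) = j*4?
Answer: 2585/35312 ≈ 0.073205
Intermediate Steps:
F(j, U) = 4*j
y(q, c) = q - 92*c*q (y(q, c) = -92*c*q + q = q - 92*c*q)
-5170/y(32, F(6, 4)) = -5170*1/(32*(1 - 368*6)) = -5170*1/(32*(1 - 92*24)) = -5170*1/(32*(1 - 2208)) = -5170/(32*(-2207)) = -5170/(-70624) = -5170*(-1/70624) = 2585/35312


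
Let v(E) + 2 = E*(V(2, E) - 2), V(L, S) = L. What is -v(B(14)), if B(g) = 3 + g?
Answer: 2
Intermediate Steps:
v(E) = -2 (v(E) = -2 + E*(2 - 2) = -2 + E*0 = -2 + 0 = -2)
-v(B(14)) = -1*(-2) = 2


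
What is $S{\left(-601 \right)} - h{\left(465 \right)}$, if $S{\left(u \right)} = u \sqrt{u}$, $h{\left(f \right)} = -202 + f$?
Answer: $-263 - 601 i \sqrt{601} \approx -263.0 - 14734.0 i$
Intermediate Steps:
$S{\left(u \right)} = u^{\frac{3}{2}}$
$S{\left(-601 \right)} - h{\left(465 \right)} = \left(-601\right)^{\frac{3}{2}} - \left(-202 + 465\right) = - 601 i \sqrt{601} - 263 = -263 - 601 i \sqrt{601}$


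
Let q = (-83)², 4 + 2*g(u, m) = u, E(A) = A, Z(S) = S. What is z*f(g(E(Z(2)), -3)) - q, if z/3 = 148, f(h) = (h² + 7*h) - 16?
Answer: -16657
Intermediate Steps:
g(u, m) = -2 + u/2
f(h) = -16 + h² + 7*h
z = 444 (z = 3*148 = 444)
q = 6889
z*f(g(E(Z(2)), -3)) - q = 444*(-16 + (-2 + (½)*2)² + 7*(-2 + (½)*2)) - 1*6889 = 444*(-16 + (-2 + 1)² + 7*(-2 + 1)) - 6889 = 444*(-16 + (-1)² + 7*(-1)) - 6889 = 444*(-16 + 1 - 7) - 6889 = 444*(-22) - 6889 = -9768 - 6889 = -16657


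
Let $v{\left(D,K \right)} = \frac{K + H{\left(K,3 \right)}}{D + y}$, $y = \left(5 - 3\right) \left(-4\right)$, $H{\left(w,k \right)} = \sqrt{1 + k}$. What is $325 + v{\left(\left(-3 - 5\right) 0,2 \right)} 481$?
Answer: $\frac{169}{2} \approx 84.5$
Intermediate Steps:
$y = -8$ ($y = 2 \left(-4\right) = -8$)
$v{\left(D,K \right)} = \frac{2 + K}{-8 + D}$ ($v{\left(D,K \right)} = \frac{K + \sqrt{1 + 3}}{D - 8} = \frac{K + \sqrt{4}}{-8 + D} = \frac{K + 2}{-8 + D} = \frac{2 + K}{-8 + D}$)
$325 + v{\left(\left(-3 - 5\right) 0,2 \right)} 481 = 325 + \frac{2 + 2}{-8 + \left(-3 - 5\right) 0} \cdot 481 = 325 + \frac{1}{-8 - 0} \cdot 4 \cdot 481 = 325 + \frac{1}{-8 + 0} \cdot 4 \cdot 481 = 325 + \frac{1}{-8} \cdot 4 \cdot 481 = 325 + \left(- \frac{1}{8}\right) 4 \cdot 481 = 325 - \frac{481}{2} = \frac{169}{2}$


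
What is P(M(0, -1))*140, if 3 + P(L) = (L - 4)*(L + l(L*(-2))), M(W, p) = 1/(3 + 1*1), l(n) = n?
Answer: -1155/4 ≈ -288.75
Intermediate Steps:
M(W, p) = ¼ (M(W, p) = 1/(3 + 1) = 1/4 = ¼)
P(L) = -3 - L*(-4 + L) (P(L) = -3 + (L - 4)*(L + L*(-2)) = -3 + (-4 + L)*(L - 2*L) = -3 + (-4 + L)*(-L) = -3 - L*(-4 + L))
P(M(0, -1))*140 = (-3 - (¼)² + 4*(¼))*140 = (-3 - 1*1/16 + 1)*140 = (-3 - 1/16 + 1)*140 = -33/16*140 = -1155/4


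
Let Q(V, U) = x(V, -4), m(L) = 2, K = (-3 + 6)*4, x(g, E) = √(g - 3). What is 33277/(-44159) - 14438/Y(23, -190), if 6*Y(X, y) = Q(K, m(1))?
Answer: -1275168561/44159 ≈ -28877.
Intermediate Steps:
x(g, E) = √(-3 + g)
K = 12 (K = 3*4 = 12)
Q(V, U) = √(-3 + V)
Y(X, y) = ½ (Y(X, y) = √(-3 + 12)/6 = √9/6 = (⅙)*3 = ½)
33277/(-44159) - 14438/Y(23, -190) = 33277/(-44159) - 14438/½ = 33277*(-1/44159) - 14438*2 = -33277/44159 - 28876 = -1275168561/44159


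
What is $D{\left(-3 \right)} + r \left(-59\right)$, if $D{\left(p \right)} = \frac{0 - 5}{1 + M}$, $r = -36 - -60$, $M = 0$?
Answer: $-1421$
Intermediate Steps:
$r = 24$ ($r = -36 + 60 = 24$)
$D{\left(p \right)} = -5$ ($D{\left(p \right)} = \frac{0 - 5}{1 + 0} = - \frac{5}{1} = \left(-5\right) 1 = -5$)
$D{\left(-3 \right)} + r \left(-59\right) = -5 + 24 \left(-59\right) = -5 - 1416 = -1421$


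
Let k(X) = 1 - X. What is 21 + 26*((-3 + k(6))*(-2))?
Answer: 437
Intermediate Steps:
21 + 26*((-3 + k(6))*(-2)) = 21 + 26*((-3 + (1 - 1*6))*(-2)) = 21 + 26*((-3 + (1 - 6))*(-2)) = 21 + 26*((-3 - 5)*(-2)) = 21 + 26*(-8*(-2)) = 21 + 26*16 = 21 + 416 = 437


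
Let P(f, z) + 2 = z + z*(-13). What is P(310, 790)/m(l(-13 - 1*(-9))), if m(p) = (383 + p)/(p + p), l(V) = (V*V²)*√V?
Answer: -310706176/163073 + 929691136*I/163073 ≈ -1905.3 + 5701.1*I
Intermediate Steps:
l(V) = V^(7/2) (l(V) = V³*√V = V^(7/2))
m(p) = (383 + p)/(2*p) (m(p) = (383 + p)/((2*p)) = (383 + p)*(1/(2*p)) = (383 + p)/(2*p))
P(f, z) = -2 - 12*z (P(f, z) = -2 + (z + z*(-13)) = -2 + (z - 13*z) = -2 - 12*z)
P(310, 790)/m(l(-13 - 1*(-9))) = (-2 - 12*790)/(((383 + (-13 - 1*(-9))^(7/2))/(2*((-13 - 1*(-9))^(7/2))))) = (-2 - 9480)/(((383 + (-13 + 9)^(7/2))/(2*((-13 + 9)^(7/2))))) = -9482*(-256*I/(383 + (-4)^(7/2))) = -9482*(-256*I*(383 + 128*I)/163073) = -(-2427392)*I*(383 + 128*I)/163073 = 2427392*I*(383 + 128*I)/163073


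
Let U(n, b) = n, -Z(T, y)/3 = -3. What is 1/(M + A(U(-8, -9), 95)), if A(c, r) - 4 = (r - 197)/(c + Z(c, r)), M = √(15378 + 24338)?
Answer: 49/15056 + √9929/15056 ≈ 0.0098728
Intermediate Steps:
Z(T, y) = 9 (Z(T, y) = -3*(-3) = 9)
M = 2*√9929 (M = √39716 = 2*√9929 ≈ 199.29)
A(c, r) = 4 + (-197 + r)/(9 + c) (A(c, r) = 4 + (r - 197)/(c + 9) = 4 + (-197 + r)/(9 + c))
1/(M + A(U(-8, -9), 95)) = 1/(2*√9929 + (-161 + 95 + 4*(-8))/(9 - 8)) = 1/(2*√9929 + (-161 + 95 - 32)/1) = 1/(2*√9929 + 1*(-98)) = 1/(2*√9929 - 98) = 1/(-98 + 2*√9929)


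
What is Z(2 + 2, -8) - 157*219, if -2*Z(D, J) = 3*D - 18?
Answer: -34380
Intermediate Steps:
Z(D, J) = 9 - 3*D/2 (Z(D, J) = -(3*D - 18)/2 = -(-18 + 3*D)/2 = 9 - 3*D/2)
Z(2 + 2, -8) - 157*219 = (9 - 3*(2 + 2)/2) - 157*219 = (9 - 3/2*4) - 34383 = (9 - 6) - 34383 = 3 - 34383 = -34380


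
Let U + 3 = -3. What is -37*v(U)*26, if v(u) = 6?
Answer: -5772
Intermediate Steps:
U = -6 (U = -3 - 3 = -6)
-37*v(U)*26 = -37*6*26 = -222*26 = -5772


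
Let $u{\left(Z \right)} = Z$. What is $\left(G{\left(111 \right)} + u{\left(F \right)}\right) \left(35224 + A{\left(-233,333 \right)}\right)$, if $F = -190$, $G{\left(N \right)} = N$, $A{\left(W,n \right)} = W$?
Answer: $-2764289$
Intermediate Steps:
$\left(G{\left(111 \right)} + u{\left(F \right)}\right) \left(35224 + A{\left(-233,333 \right)}\right) = \left(111 - 190\right) \left(35224 - 233\right) = \left(-79\right) 34991 = -2764289$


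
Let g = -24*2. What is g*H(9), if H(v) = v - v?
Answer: 0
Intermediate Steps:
g = -48
H(v) = 0
g*H(9) = -48*0 = 0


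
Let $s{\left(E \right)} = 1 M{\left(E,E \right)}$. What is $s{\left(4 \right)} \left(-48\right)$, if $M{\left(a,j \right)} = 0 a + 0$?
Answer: $0$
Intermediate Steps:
$M{\left(a,j \right)} = 0$ ($M{\left(a,j \right)} = 0 + 0 = 0$)
$s{\left(E \right)} = 0$ ($s{\left(E \right)} = 1 \cdot 0 = 0$)
$s{\left(4 \right)} \left(-48\right) = 0 \left(-48\right) = 0$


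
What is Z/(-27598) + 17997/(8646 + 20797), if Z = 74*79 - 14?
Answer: 162484815/406283957 ≈ 0.39993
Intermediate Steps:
Z = 5832 (Z = 5846 - 14 = 5832)
Z/(-27598) + 17997/(8646 + 20797) = 5832/(-27598) + 17997/(8646 + 20797) = 5832*(-1/27598) + 17997/29443 = -2916/13799 + 17997*(1/29443) = -2916/13799 + 17997/29443 = 162484815/406283957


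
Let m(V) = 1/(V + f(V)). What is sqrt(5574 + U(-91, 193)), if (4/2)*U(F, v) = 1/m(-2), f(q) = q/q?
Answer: sqrt(22294)/2 ≈ 74.656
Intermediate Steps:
f(q) = 1
m(V) = 1/(1 + V) (m(V) = 1/(V + 1) = 1/(1 + V))
U(F, v) = -1/2 (U(F, v) = 1/(2*(1/(1 - 2))) = 1/(2*(1/(-1))) = (1/2)/(-1) = (1/2)*(-1) = -1/2)
sqrt(5574 + U(-91, 193)) = sqrt(5574 - 1/2) = sqrt(11147/2) = sqrt(22294)/2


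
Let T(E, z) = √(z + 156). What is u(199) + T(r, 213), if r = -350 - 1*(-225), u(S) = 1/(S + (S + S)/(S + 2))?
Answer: 201/40397 + 3*√41 ≈ 19.214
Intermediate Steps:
u(S) = 1/(S + 2*S/(2 + S)) (u(S) = 1/(S + (2*S)/(2 + S)) = 1/(S + 2*S/(2 + S)))
r = -125 (r = -350 + 225 = -125)
T(E, z) = √(156 + z)
u(199) + T(r, 213) = (2 + 199)/(199*(4 + 199)) + √(156 + 213) = (1/199)*201/203 + √369 = (1/199)*(1/203)*201 + 3*√41 = 201/40397 + 3*√41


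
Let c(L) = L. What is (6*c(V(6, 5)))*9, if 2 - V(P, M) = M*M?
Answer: -1242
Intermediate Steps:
V(P, M) = 2 - M**2 (V(P, M) = 2 - M*M = 2 - M**2)
(6*c(V(6, 5)))*9 = (6*(2 - 1*5**2))*9 = (6*(2 - 1*25))*9 = (6*(2 - 25))*9 = (6*(-23))*9 = -138*9 = -1242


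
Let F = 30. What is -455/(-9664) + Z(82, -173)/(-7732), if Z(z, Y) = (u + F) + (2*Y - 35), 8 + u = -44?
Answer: 1853163/18680512 ≈ 0.099203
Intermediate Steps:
u = -52 (u = -8 - 44 = -52)
Z(z, Y) = -57 + 2*Y (Z(z, Y) = (-52 + 30) + (2*Y - 35) = -22 + (-35 + 2*Y) = -57 + 2*Y)
-455/(-9664) + Z(82, -173)/(-7732) = -455/(-9664) + (-57 + 2*(-173))/(-7732) = -455*(-1/9664) + (-57 - 346)*(-1/7732) = 455/9664 - 403*(-1/7732) = 455/9664 + 403/7732 = 1853163/18680512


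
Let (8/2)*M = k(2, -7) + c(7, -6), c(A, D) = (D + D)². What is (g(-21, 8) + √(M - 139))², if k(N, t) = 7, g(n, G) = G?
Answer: -149/4 + 72*I*√5 ≈ -37.25 + 161.0*I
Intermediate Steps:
c(A, D) = 4*D² (c(A, D) = (2*D)² = 4*D²)
M = 151/4 (M = (7 + 4*(-6)²)/4 = (7 + 4*36)/4 = (7 + 144)/4 = (¼)*151 = 151/4 ≈ 37.750)
(g(-21, 8) + √(M - 139))² = (8 + √(151/4 - 139))² = (8 + √(-405/4))² = (8 + 9*I*√5/2)²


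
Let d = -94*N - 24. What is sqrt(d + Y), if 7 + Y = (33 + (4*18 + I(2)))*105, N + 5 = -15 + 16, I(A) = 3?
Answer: sqrt(11685) ≈ 108.10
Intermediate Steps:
N = -4 (N = -5 + (-15 + 16) = -5 + 1 = -4)
Y = 11333 (Y = -7 + (33 + (4*18 + 3))*105 = -7 + (33 + (72 + 3))*105 = -7 + (33 + 75)*105 = -7 + 108*105 = -7 + 11340 = 11333)
d = 352 (d = -94*(-4) - 24 = 376 - 24 = 352)
sqrt(d + Y) = sqrt(352 + 11333) = sqrt(11685)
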